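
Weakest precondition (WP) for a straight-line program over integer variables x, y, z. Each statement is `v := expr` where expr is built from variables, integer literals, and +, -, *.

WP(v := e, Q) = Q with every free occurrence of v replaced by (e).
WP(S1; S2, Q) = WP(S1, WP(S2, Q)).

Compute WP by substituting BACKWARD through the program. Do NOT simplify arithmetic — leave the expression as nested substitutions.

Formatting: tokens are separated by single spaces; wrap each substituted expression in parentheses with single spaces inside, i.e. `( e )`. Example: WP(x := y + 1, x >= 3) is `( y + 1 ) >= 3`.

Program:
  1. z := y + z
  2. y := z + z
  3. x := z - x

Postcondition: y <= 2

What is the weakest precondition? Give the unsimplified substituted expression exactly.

post: y <= 2
stmt 3: x := z - x  -- replace 0 occurrence(s) of x with (z - x)
  => y <= 2
stmt 2: y := z + z  -- replace 1 occurrence(s) of y with (z + z)
  => ( z + z ) <= 2
stmt 1: z := y + z  -- replace 2 occurrence(s) of z with (y + z)
  => ( ( y + z ) + ( y + z ) ) <= 2

Answer: ( ( y + z ) + ( y + z ) ) <= 2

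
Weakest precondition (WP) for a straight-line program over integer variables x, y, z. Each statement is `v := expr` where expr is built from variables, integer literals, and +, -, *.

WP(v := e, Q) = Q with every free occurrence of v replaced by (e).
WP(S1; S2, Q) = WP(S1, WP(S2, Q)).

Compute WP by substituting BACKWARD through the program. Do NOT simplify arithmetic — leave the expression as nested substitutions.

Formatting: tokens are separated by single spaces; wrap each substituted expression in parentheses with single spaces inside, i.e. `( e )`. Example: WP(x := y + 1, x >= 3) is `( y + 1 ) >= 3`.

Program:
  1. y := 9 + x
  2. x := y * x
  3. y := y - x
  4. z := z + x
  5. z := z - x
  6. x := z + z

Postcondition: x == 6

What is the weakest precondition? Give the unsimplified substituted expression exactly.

Answer: ( ( ( z + ( ( 9 + x ) * x ) ) - ( ( 9 + x ) * x ) ) + ( ( z + ( ( 9 + x ) * x ) ) - ( ( 9 + x ) * x ) ) ) == 6

Derivation:
post: x == 6
stmt 6: x := z + z  -- replace 1 occurrence(s) of x with (z + z)
  => ( z + z ) == 6
stmt 5: z := z - x  -- replace 2 occurrence(s) of z with (z - x)
  => ( ( z - x ) + ( z - x ) ) == 6
stmt 4: z := z + x  -- replace 2 occurrence(s) of z with (z + x)
  => ( ( ( z + x ) - x ) + ( ( z + x ) - x ) ) == 6
stmt 3: y := y - x  -- replace 0 occurrence(s) of y with (y - x)
  => ( ( ( z + x ) - x ) + ( ( z + x ) - x ) ) == 6
stmt 2: x := y * x  -- replace 4 occurrence(s) of x with (y * x)
  => ( ( ( z + ( y * x ) ) - ( y * x ) ) + ( ( z + ( y * x ) ) - ( y * x ) ) ) == 6
stmt 1: y := 9 + x  -- replace 4 occurrence(s) of y with (9 + x)
  => ( ( ( z + ( ( 9 + x ) * x ) ) - ( ( 9 + x ) * x ) ) + ( ( z + ( ( 9 + x ) * x ) ) - ( ( 9 + x ) * x ) ) ) == 6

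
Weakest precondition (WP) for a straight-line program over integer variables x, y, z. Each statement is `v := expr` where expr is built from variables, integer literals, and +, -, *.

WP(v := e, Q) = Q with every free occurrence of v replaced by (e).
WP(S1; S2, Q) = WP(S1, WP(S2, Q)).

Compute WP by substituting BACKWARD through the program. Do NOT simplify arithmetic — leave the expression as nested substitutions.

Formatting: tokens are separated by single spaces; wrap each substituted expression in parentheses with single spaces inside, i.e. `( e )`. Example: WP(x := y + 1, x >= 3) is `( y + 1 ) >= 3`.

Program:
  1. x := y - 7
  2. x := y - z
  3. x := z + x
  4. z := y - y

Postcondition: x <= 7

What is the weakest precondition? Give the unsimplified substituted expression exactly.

Answer: ( z + ( y - z ) ) <= 7

Derivation:
post: x <= 7
stmt 4: z := y - y  -- replace 0 occurrence(s) of z with (y - y)
  => x <= 7
stmt 3: x := z + x  -- replace 1 occurrence(s) of x with (z + x)
  => ( z + x ) <= 7
stmt 2: x := y - z  -- replace 1 occurrence(s) of x with (y - z)
  => ( z + ( y - z ) ) <= 7
stmt 1: x := y - 7  -- replace 0 occurrence(s) of x with (y - 7)
  => ( z + ( y - z ) ) <= 7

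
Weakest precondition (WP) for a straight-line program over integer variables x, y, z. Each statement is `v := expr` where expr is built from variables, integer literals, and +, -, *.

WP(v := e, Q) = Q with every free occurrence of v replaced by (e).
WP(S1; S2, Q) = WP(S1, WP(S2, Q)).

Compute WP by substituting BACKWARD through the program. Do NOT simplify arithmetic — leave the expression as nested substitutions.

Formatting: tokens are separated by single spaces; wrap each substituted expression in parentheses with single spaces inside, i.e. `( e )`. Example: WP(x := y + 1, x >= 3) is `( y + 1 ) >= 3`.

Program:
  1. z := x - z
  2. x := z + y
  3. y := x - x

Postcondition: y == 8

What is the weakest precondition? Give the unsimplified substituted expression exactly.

Answer: ( ( ( x - z ) + y ) - ( ( x - z ) + y ) ) == 8

Derivation:
post: y == 8
stmt 3: y := x - x  -- replace 1 occurrence(s) of y with (x - x)
  => ( x - x ) == 8
stmt 2: x := z + y  -- replace 2 occurrence(s) of x with (z + y)
  => ( ( z + y ) - ( z + y ) ) == 8
stmt 1: z := x - z  -- replace 2 occurrence(s) of z with (x - z)
  => ( ( ( x - z ) + y ) - ( ( x - z ) + y ) ) == 8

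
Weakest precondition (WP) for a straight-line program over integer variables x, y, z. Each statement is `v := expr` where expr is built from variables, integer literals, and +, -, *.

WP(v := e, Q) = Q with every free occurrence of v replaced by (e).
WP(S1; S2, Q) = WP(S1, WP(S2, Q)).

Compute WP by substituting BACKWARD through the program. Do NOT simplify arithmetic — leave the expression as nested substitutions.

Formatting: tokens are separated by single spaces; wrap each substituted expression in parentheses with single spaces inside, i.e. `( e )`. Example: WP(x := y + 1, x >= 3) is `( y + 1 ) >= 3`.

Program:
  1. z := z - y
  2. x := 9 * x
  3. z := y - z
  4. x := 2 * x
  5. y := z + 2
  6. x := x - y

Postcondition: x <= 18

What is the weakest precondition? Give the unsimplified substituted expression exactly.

Answer: ( ( 2 * ( 9 * x ) ) - ( ( y - ( z - y ) ) + 2 ) ) <= 18

Derivation:
post: x <= 18
stmt 6: x := x - y  -- replace 1 occurrence(s) of x with (x - y)
  => ( x - y ) <= 18
stmt 5: y := z + 2  -- replace 1 occurrence(s) of y with (z + 2)
  => ( x - ( z + 2 ) ) <= 18
stmt 4: x := 2 * x  -- replace 1 occurrence(s) of x with (2 * x)
  => ( ( 2 * x ) - ( z + 2 ) ) <= 18
stmt 3: z := y - z  -- replace 1 occurrence(s) of z with (y - z)
  => ( ( 2 * x ) - ( ( y - z ) + 2 ) ) <= 18
stmt 2: x := 9 * x  -- replace 1 occurrence(s) of x with (9 * x)
  => ( ( 2 * ( 9 * x ) ) - ( ( y - z ) + 2 ) ) <= 18
stmt 1: z := z - y  -- replace 1 occurrence(s) of z with (z - y)
  => ( ( 2 * ( 9 * x ) ) - ( ( y - ( z - y ) ) + 2 ) ) <= 18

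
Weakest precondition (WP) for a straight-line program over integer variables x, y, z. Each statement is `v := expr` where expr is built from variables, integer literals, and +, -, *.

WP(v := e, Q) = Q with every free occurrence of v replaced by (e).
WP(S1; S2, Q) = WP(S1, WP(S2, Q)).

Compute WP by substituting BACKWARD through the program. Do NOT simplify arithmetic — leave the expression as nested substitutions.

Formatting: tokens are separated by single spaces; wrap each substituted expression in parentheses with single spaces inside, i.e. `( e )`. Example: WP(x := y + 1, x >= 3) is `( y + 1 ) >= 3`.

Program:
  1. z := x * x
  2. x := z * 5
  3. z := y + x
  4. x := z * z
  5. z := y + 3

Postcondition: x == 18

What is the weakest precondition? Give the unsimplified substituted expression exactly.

Answer: ( ( y + ( ( x * x ) * 5 ) ) * ( y + ( ( x * x ) * 5 ) ) ) == 18

Derivation:
post: x == 18
stmt 5: z := y + 3  -- replace 0 occurrence(s) of z with (y + 3)
  => x == 18
stmt 4: x := z * z  -- replace 1 occurrence(s) of x with (z * z)
  => ( z * z ) == 18
stmt 3: z := y + x  -- replace 2 occurrence(s) of z with (y + x)
  => ( ( y + x ) * ( y + x ) ) == 18
stmt 2: x := z * 5  -- replace 2 occurrence(s) of x with (z * 5)
  => ( ( y + ( z * 5 ) ) * ( y + ( z * 5 ) ) ) == 18
stmt 1: z := x * x  -- replace 2 occurrence(s) of z with (x * x)
  => ( ( y + ( ( x * x ) * 5 ) ) * ( y + ( ( x * x ) * 5 ) ) ) == 18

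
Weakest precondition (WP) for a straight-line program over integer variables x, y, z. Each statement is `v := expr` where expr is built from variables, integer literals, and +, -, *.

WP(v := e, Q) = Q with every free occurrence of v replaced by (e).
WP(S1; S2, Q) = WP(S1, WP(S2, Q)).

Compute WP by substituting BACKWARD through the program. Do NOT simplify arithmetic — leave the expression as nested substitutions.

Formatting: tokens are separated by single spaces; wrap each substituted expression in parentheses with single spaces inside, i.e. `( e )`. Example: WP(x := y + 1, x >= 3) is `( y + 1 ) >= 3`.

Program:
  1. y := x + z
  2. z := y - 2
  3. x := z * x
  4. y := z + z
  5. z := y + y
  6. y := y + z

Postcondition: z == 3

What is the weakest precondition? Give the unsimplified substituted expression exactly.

post: z == 3
stmt 6: y := y + z  -- replace 0 occurrence(s) of y with (y + z)
  => z == 3
stmt 5: z := y + y  -- replace 1 occurrence(s) of z with (y + y)
  => ( y + y ) == 3
stmt 4: y := z + z  -- replace 2 occurrence(s) of y with (z + z)
  => ( ( z + z ) + ( z + z ) ) == 3
stmt 3: x := z * x  -- replace 0 occurrence(s) of x with (z * x)
  => ( ( z + z ) + ( z + z ) ) == 3
stmt 2: z := y - 2  -- replace 4 occurrence(s) of z with (y - 2)
  => ( ( ( y - 2 ) + ( y - 2 ) ) + ( ( y - 2 ) + ( y - 2 ) ) ) == 3
stmt 1: y := x + z  -- replace 4 occurrence(s) of y with (x + z)
  => ( ( ( ( x + z ) - 2 ) + ( ( x + z ) - 2 ) ) + ( ( ( x + z ) - 2 ) + ( ( x + z ) - 2 ) ) ) == 3

Answer: ( ( ( ( x + z ) - 2 ) + ( ( x + z ) - 2 ) ) + ( ( ( x + z ) - 2 ) + ( ( x + z ) - 2 ) ) ) == 3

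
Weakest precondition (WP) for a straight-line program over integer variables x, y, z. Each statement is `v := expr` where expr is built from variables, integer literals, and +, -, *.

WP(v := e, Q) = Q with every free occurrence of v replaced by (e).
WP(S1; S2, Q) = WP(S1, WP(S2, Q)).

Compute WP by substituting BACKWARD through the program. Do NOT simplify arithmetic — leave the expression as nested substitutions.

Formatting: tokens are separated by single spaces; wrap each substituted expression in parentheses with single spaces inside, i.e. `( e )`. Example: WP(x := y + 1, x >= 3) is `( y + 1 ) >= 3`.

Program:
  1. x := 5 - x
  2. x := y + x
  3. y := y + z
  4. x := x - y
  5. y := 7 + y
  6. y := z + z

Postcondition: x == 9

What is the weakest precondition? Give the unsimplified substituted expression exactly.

Answer: ( ( y + ( 5 - x ) ) - ( y + z ) ) == 9

Derivation:
post: x == 9
stmt 6: y := z + z  -- replace 0 occurrence(s) of y with (z + z)
  => x == 9
stmt 5: y := 7 + y  -- replace 0 occurrence(s) of y with (7 + y)
  => x == 9
stmt 4: x := x - y  -- replace 1 occurrence(s) of x with (x - y)
  => ( x - y ) == 9
stmt 3: y := y + z  -- replace 1 occurrence(s) of y with (y + z)
  => ( x - ( y + z ) ) == 9
stmt 2: x := y + x  -- replace 1 occurrence(s) of x with (y + x)
  => ( ( y + x ) - ( y + z ) ) == 9
stmt 1: x := 5 - x  -- replace 1 occurrence(s) of x with (5 - x)
  => ( ( y + ( 5 - x ) ) - ( y + z ) ) == 9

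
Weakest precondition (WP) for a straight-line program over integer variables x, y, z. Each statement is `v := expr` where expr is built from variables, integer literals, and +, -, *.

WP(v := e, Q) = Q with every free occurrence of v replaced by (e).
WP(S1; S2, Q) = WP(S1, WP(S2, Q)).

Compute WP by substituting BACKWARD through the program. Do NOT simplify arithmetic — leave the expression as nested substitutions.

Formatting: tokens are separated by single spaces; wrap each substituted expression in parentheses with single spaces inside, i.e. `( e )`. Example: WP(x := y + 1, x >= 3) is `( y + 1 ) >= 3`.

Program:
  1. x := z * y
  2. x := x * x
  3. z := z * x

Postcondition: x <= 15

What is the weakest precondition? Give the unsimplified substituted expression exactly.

post: x <= 15
stmt 3: z := z * x  -- replace 0 occurrence(s) of z with (z * x)
  => x <= 15
stmt 2: x := x * x  -- replace 1 occurrence(s) of x with (x * x)
  => ( x * x ) <= 15
stmt 1: x := z * y  -- replace 2 occurrence(s) of x with (z * y)
  => ( ( z * y ) * ( z * y ) ) <= 15

Answer: ( ( z * y ) * ( z * y ) ) <= 15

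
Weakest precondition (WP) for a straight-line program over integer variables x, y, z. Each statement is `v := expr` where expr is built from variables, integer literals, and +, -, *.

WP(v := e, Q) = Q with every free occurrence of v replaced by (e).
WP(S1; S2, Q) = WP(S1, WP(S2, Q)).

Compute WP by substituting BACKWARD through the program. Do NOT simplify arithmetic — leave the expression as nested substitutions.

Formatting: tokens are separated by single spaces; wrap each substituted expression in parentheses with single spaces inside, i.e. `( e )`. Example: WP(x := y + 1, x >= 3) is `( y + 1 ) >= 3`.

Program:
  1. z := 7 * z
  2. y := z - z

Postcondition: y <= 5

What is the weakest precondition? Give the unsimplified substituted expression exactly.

Answer: ( ( 7 * z ) - ( 7 * z ) ) <= 5

Derivation:
post: y <= 5
stmt 2: y := z - z  -- replace 1 occurrence(s) of y with (z - z)
  => ( z - z ) <= 5
stmt 1: z := 7 * z  -- replace 2 occurrence(s) of z with (7 * z)
  => ( ( 7 * z ) - ( 7 * z ) ) <= 5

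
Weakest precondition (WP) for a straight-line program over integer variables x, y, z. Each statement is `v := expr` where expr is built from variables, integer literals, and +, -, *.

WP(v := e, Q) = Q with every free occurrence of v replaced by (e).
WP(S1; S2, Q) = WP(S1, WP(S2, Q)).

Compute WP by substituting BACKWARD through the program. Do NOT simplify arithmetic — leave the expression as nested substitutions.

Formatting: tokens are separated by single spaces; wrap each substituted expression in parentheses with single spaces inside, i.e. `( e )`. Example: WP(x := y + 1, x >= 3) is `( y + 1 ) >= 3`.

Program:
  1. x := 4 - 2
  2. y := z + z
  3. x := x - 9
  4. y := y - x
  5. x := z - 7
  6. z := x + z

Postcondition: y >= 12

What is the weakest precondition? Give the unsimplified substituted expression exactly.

Answer: ( ( z + z ) - ( ( 4 - 2 ) - 9 ) ) >= 12

Derivation:
post: y >= 12
stmt 6: z := x + z  -- replace 0 occurrence(s) of z with (x + z)
  => y >= 12
stmt 5: x := z - 7  -- replace 0 occurrence(s) of x with (z - 7)
  => y >= 12
stmt 4: y := y - x  -- replace 1 occurrence(s) of y with (y - x)
  => ( y - x ) >= 12
stmt 3: x := x - 9  -- replace 1 occurrence(s) of x with (x - 9)
  => ( y - ( x - 9 ) ) >= 12
stmt 2: y := z + z  -- replace 1 occurrence(s) of y with (z + z)
  => ( ( z + z ) - ( x - 9 ) ) >= 12
stmt 1: x := 4 - 2  -- replace 1 occurrence(s) of x with (4 - 2)
  => ( ( z + z ) - ( ( 4 - 2 ) - 9 ) ) >= 12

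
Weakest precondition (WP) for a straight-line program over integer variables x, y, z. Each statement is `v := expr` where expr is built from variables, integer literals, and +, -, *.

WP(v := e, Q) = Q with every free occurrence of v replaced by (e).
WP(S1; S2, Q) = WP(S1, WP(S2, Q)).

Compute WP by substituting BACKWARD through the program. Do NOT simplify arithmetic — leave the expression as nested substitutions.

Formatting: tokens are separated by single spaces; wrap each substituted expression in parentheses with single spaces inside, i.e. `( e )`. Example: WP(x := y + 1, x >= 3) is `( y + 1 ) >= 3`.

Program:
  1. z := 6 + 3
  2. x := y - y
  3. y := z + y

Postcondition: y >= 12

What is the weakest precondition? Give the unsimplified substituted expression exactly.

Answer: ( ( 6 + 3 ) + y ) >= 12

Derivation:
post: y >= 12
stmt 3: y := z + y  -- replace 1 occurrence(s) of y with (z + y)
  => ( z + y ) >= 12
stmt 2: x := y - y  -- replace 0 occurrence(s) of x with (y - y)
  => ( z + y ) >= 12
stmt 1: z := 6 + 3  -- replace 1 occurrence(s) of z with (6 + 3)
  => ( ( 6 + 3 ) + y ) >= 12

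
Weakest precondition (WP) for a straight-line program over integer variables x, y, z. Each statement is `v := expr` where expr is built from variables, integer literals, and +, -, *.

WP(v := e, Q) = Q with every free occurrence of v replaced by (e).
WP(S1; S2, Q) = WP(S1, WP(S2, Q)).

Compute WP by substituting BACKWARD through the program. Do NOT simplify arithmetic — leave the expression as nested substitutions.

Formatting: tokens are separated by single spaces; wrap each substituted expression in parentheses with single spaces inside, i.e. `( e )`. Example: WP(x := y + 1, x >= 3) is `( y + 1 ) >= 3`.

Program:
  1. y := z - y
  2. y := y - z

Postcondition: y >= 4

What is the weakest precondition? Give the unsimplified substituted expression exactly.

post: y >= 4
stmt 2: y := y - z  -- replace 1 occurrence(s) of y with (y - z)
  => ( y - z ) >= 4
stmt 1: y := z - y  -- replace 1 occurrence(s) of y with (z - y)
  => ( ( z - y ) - z ) >= 4

Answer: ( ( z - y ) - z ) >= 4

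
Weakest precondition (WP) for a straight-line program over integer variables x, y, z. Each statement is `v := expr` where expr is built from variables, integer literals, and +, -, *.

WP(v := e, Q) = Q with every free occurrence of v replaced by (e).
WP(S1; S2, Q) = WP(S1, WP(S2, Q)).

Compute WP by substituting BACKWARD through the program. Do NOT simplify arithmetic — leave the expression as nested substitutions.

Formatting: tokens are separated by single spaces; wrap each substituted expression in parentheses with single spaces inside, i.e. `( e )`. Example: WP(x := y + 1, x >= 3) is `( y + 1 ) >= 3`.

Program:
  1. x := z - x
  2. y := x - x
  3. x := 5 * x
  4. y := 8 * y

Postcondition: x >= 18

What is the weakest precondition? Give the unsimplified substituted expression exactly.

Answer: ( 5 * ( z - x ) ) >= 18

Derivation:
post: x >= 18
stmt 4: y := 8 * y  -- replace 0 occurrence(s) of y with (8 * y)
  => x >= 18
stmt 3: x := 5 * x  -- replace 1 occurrence(s) of x with (5 * x)
  => ( 5 * x ) >= 18
stmt 2: y := x - x  -- replace 0 occurrence(s) of y with (x - x)
  => ( 5 * x ) >= 18
stmt 1: x := z - x  -- replace 1 occurrence(s) of x with (z - x)
  => ( 5 * ( z - x ) ) >= 18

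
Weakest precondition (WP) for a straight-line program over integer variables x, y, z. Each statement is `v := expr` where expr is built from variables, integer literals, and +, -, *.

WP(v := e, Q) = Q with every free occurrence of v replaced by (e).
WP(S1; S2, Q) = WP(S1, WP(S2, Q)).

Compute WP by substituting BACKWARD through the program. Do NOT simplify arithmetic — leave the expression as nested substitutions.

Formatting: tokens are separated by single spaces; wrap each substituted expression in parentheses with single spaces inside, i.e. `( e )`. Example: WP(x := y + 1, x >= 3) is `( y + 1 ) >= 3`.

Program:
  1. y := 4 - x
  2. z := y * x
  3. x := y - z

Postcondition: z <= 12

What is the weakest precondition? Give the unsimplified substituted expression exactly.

Answer: ( ( 4 - x ) * x ) <= 12

Derivation:
post: z <= 12
stmt 3: x := y - z  -- replace 0 occurrence(s) of x with (y - z)
  => z <= 12
stmt 2: z := y * x  -- replace 1 occurrence(s) of z with (y * x)
  => ( y * x ) <= 12
stmt 1: y := 4 - x  -- replace 1 occurrence(s) of y with (4 - x)
  => ( ( 4 - x ) * x ) <= 12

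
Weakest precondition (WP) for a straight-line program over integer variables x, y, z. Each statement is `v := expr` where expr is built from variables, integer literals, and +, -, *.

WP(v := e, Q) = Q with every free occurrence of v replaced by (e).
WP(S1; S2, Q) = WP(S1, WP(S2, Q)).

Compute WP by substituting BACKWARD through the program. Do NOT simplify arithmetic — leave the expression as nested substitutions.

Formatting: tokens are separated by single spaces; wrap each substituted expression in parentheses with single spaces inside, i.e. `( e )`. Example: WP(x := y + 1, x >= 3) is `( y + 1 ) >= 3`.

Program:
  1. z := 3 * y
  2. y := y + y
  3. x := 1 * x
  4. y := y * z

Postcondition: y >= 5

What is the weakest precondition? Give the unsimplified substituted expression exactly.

post: y >= 5
stmt 4: y := y * z  -- replace 1 occurrence(s) of y with (y * z)
  => ( y * z ) >= 5
stmt 3: x := 1 * x  -- replace 0 occurrence(s) of x with (1 * x)
  => ( y * z ) >= 5
stmt 2: y := y + y  -- replace 1 occurrence(s) of y with (y + y)
  => ( ( y + y ) * z ) >= 5
stmt 1: z := 3 * y  -- replace 1 occurrence(s) of z with (3 * y)
  => ( ( y + y ) * ( 3 * y ) ) >= 5

Answer: ( ( y + y ) * ( 3 * y ) ) >= 5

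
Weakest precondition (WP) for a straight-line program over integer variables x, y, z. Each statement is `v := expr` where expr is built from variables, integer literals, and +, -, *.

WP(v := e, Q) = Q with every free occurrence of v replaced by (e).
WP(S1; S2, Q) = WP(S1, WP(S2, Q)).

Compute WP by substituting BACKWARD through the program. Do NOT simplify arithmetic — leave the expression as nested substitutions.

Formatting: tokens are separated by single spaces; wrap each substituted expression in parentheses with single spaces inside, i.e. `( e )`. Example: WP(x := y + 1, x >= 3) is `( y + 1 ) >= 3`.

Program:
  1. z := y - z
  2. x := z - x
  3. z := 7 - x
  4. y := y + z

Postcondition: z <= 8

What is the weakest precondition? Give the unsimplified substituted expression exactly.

Answer: ( 7 - ( ( y - z ) - x ) ) <= 8

Derivation:
post: z <= 8
stmt 4: y := y + z  -- replace 0 occurrence(s) of y with (y + z)
  => z <= 8
stmt 3: z := 7 - x  -- replace 1 occurrence(s) of z with (7 - x)
  => ( 7 - x ) <= 8
stmt 2: x := z - x  -- replace 1 occurrence(s) of x with (z - x)
  => ( 7 - ( z - x ) ) <= 8
stmt 1: z := y - z  -- replace 1 occurrence(s) of z with (y - z)
  => ( 7 - ( ( y - z ) - x ) ) <= 8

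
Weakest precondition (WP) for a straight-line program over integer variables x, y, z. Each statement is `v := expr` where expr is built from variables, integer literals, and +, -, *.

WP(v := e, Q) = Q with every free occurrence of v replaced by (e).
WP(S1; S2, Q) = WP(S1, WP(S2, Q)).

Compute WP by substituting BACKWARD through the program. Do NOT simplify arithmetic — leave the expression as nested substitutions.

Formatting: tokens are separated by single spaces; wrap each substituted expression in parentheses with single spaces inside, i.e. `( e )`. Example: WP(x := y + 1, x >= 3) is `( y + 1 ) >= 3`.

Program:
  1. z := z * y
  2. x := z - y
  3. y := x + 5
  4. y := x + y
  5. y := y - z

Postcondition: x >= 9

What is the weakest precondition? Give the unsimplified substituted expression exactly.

Answer: ( ( z * y ) - y ) >= 9

Derivation:
post: x >= 9
stmt 5: y := y - z  -- replace 0 occurrence(s) of y with (y - z)
  => x >= 9
stmt 4: y := x + y  -- replace 0 occurrence(s) of y with (x + y)
  => x >= 9
stmt 3: y := x + 5  -- replace 0 occurrence(s) of y with (x + 5)
  => x >= 9
stmt 2: x := z - y  -- replace 1 occurrence(s) of x with (z - y)
  => ( z - y ) >= 9
stmt 1: z := z * y  -- replace 1 occurrence(s) of z with (z * y)
  => ( ( z * y ) - y ) >= 9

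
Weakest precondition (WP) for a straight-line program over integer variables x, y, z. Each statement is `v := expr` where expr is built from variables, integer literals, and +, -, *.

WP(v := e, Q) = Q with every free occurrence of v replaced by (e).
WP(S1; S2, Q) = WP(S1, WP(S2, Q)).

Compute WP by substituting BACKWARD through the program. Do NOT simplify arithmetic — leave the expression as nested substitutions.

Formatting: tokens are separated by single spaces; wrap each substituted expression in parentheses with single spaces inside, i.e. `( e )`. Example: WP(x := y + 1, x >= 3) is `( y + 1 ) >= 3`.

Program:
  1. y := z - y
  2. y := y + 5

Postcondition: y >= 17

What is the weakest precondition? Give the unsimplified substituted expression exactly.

post: y >= 17
stmt 2: y := y + 5  -- replace 1 occurrence(s) of y with (y + 5)
  => ( y + 5 ) >= 17
stmt 1: y := z - y  -- replace 1 occurrence(s) of y with (z - y)
  => ( ( z - y ) + 5 ) >= 17

Answer: ( ( z - y ) + 5 ) >= 17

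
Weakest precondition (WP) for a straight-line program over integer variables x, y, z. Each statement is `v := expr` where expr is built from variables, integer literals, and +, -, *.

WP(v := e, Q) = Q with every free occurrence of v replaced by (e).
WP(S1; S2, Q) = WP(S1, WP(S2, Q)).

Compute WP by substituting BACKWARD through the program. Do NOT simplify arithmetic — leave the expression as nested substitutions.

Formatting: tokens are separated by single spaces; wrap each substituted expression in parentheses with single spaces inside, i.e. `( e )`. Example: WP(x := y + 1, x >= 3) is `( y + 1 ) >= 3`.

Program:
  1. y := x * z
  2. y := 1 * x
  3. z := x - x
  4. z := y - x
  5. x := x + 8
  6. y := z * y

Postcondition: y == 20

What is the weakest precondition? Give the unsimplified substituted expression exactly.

post: y == 20
stmt 6: y := z * y  -- replace 1 occurrence(s) of y with (z * y)
  => ( z * y ) == 20
stmt 5: x := x + 8  -- replace 0 occurrence(s) of x with (x + 8)
  => ( z * y ) == 20
stmt 4: z := y - x  -- replace 1 occurrence(s) of z with (y - x)
  => ( ( y - x ) * y ) == 20
stmt 3: z := x - x  -- replace 0 occurrence(s) of z with (x - x)
  => ( ( y - x ) * y ) == 20
stmt 2: y := 1 * x  -- replace 2 occurrence(s) of y with (1 * x)
  => ( ( ( 1 * x ) - x ) * ( 1 * x ) ) == 20
stmt 1: y := x * z  -- replace 0 occurrence(s) of y with (x * z)
  => ( ( ( 1 * x ) - x ) * ( 1 * x ) ) == 20

Answer: ( ( ( 1 * x ) - x ) * ( 1 * x ) ) == 20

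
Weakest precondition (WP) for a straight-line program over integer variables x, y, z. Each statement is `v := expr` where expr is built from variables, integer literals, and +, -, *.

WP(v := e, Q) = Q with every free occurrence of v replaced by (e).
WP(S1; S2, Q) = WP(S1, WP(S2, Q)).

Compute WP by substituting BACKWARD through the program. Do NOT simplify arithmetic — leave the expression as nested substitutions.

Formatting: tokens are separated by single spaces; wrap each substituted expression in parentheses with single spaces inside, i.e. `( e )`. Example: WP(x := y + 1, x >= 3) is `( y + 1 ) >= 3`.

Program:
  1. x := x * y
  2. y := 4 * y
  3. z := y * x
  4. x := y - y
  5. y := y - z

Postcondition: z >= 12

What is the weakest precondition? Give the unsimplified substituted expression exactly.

post: z >= 12
stmt 5: y := y - z  -- replace 0 occurrence(s) of y with (y - z)
  => z >= 12
stmt 4: x := y - y  -- replace 0 occurrence(s) of x with (y - y)
  => z >= 12
stmt 3: z := y * x  -- replace 1 occurrence(s) of z with (y * x)
  => ( y * x ) >= 12
stmt 2: y := 4 * y  -- replace 1 occurrence(s) of y with (4 * y)
  => ( ( 4 * y ) * x ) >= 12
stmt 1: x := x * y  -- replace 1 occurrence(s) of x with (x * y)
  => ( ( 4 * y ) * ( x * y ) ) >= 12

Answer: ( ( 4 * y ) * ( x * y ) ) >= 12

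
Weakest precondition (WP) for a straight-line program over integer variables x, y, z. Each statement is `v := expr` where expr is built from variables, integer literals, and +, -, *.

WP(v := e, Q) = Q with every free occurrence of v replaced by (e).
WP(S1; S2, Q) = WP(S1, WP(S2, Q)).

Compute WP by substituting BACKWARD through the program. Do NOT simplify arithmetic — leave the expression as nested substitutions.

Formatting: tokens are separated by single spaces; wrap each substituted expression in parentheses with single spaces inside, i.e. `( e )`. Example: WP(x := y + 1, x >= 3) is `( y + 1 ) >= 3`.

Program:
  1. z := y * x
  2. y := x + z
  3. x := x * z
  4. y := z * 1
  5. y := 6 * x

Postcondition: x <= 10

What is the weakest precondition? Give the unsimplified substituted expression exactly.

Answer: ( x * ( y * x ) ) <= 10

Derivation:
post: x <= 10
stmt 5: y := 6 * x  -- replace 0 occurrence(s) of y with (6 * x)
  => x <= 10
stmt 4: y := z * 1  -- replace 0 occurrence(s) of y with (z * 1)
  => x <= 10
stmt 3: x := x * z  -- replace 1 occurrence(s) of x with (x * z)
  => ( x * z ) <= 10
stmt 2: y := x + z  -- replace 0 occurrence(s) of y with (x + z)
  => ( x * z ) <= 10
stmt 1: z := y * x  -- replace 1 occurrence(s) of z with (y * x)
  => ( x * ( y * x ) ) <= 10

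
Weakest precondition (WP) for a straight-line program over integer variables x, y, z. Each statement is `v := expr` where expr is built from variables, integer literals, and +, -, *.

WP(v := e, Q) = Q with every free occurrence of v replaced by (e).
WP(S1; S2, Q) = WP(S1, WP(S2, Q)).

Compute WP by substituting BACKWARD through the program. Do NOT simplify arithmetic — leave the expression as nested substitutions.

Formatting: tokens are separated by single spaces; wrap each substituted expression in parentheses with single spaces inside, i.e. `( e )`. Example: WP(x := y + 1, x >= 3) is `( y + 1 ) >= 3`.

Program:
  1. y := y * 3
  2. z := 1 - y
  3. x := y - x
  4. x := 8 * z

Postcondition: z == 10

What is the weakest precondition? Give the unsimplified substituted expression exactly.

Answer: ( 1 - ( y * 3 ) ) == 10

Derivation:
post: z == 10
stmt 4: x := 8 * z  -- replace 0 occurrence(s) of x with (8 * z)
  => z == 10
stmt 3: x := y - x  -- replace 0 occurrence(s) of x with (y - x)
  => z == 10
stmt 2: z := 1 - y  -- replace 1 occurrence(s) of z with (1 - y)
  => ( 1 - y ) == 10
stmt 1: y := y * 3  -- replace 1 occurrence(s) of y with (y * 3)
  => ( 1 - ( y * 3 ) ) == 10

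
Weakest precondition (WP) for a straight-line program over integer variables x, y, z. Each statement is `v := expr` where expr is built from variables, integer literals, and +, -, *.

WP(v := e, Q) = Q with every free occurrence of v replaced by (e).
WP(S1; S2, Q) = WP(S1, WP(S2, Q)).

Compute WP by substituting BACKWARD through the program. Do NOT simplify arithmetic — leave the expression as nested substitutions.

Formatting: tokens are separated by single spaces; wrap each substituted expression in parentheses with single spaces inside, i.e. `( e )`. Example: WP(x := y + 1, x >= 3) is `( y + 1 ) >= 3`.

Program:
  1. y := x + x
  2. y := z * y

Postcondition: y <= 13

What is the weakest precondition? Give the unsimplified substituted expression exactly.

Answer: ( z * ( x + x ) ) <= 13

Derivation:
post: y <= 13
stmt 2: y := z * y  -- replace 1 occurrence(s) of y with (z * y)
  => ( z * y ) <= 13
stmt 1: y := x + x  -- replace 1 occurrence(s) of y with (x + x)
  => ( z * ( x + x ) ) <= 13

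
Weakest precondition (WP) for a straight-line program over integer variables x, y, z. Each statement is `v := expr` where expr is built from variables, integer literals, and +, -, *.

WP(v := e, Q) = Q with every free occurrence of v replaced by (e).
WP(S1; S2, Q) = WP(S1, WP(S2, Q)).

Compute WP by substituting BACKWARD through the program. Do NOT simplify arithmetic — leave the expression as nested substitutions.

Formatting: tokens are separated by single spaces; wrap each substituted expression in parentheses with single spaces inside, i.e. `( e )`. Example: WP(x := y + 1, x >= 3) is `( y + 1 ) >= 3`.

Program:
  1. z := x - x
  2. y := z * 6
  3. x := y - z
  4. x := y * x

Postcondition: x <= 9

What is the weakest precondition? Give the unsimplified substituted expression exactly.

post: x <= 9
stmt 4: x := y * x  -- replace 1 occurrence(s) of x with (y * x)
  => ( y * x ) <= 9
stmt 3: x := y - z  -- replace 1 occurrence(s) of x with (y - z)
  => ( y * ( y - z ) ) <= 9
stmt 2: y := z * 6  -- replace 2 occurrence(s) of y with (z * 6)
  => ( ( z * 6 ) * ( ( z * 6 ) - z ) ) <= 9
stmt 1: z := x - x  -- replace 3 occurrence(s) of z with (x - x)
  => ( ( ( x - x ) * 6 ) * ( ( ( x - x ) * 6 ) - ( x - x ) ) ) <= 9

Answer: ( ( ( x - x ) * 6 ) * ( ( ( x - x ) * 6 ) - ( x - x ) ) ) <= 9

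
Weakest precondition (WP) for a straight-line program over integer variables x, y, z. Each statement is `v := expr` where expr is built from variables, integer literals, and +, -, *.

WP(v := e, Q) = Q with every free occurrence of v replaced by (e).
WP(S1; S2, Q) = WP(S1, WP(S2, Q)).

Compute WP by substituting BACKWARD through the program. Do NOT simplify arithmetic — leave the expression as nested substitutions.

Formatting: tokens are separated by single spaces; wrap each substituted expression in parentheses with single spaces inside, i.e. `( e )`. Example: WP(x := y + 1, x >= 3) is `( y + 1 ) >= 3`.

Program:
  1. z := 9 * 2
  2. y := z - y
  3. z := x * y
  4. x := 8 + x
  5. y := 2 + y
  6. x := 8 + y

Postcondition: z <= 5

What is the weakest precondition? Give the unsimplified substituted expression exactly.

Answer: ( x * ( ( 9 * 2 ) - y ) ) <= 5

Derivation:
post: z <= 5
stmt 6: x := 8 + y  -- replace 0 occurrence(s) of x with (8 + y)
  => z <= 5
stmt 5: y := 2 + y  -- replace 0 occurrence(s) of y with (2 + y)
  => z <= 5
stmt 4: x := 8 + x  -- replace 0 occurrence(s) of x with (8 + x)
  => z <= 5
stmt 3: z := x * y  -- replace 1 occurrence(s) of z with (x * y)
  => ( x * y ) <= 5
stmt 2: y := z - y  -- replace 1 occurrence(s) of y with (z - y)
  => ( x * ( z - y ) ) <= 5
stmt 1: z := 9 * 2  -- replace 1 occurrence(s) of z with (9 * 2)
  => ( x * ( ( 9 * 2 ) - y ) ) <= 5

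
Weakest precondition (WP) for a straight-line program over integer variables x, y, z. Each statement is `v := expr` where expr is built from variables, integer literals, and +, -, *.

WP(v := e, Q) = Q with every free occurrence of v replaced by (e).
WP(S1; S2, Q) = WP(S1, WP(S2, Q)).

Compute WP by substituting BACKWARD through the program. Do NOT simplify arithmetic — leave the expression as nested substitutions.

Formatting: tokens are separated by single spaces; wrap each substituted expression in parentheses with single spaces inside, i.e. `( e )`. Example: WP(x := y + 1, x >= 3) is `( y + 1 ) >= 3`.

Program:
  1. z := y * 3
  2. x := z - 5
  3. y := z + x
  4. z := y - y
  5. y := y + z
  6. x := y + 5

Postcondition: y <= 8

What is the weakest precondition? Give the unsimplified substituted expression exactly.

post: y <= 8
stmt 6: x := y + 5  -- replace 0 occurrence(s) of x with (y + 5)
  => y <= 8
stmt 5: y := y + z  -- replace 1 occurrence(s) of y with (y + z)
  => ( y + z ) <= 8
stmt 4: z := y - y  -- replace 1 occurrence(s) of z with (y - y)
  => ( y + ( y - y ) ) <= 8
stmt 3: y := z + x  -- replace 3 occurrence(s) of y with (z + x)
  => ( ( z + x ) + ( ( z + x ) - ( z + x ) ) ) <= 8
stmt 2: x := z - 5  -- replace 3 occurrence(s) of x with (z - 5)
  => ( ( z + ( z - 5 ) ) + ( ( z + ( z - 5 ) ) - ( z + ( z - 5 ) ) ) ) <= 8
stmt 1: z := y * 3  -- replace 6 occurrence(s) of z with (y * 3)
  => ( ( ( y * 3 ) + ( ( y * 3 ) - 5 ) ) + ( ( ( y * 3 ) + ( ( y * 3 ) - 5 ) ) - ( ( y * 3 ) + ( ( y * 3 ) - 5 ) ) ) ) <= 8

Answer: ( ( ( y * 3 ) + ( ( y * 3 ) - 5 ) ) + ( ( ( y * 3 ) + ( ( y * 3 ) - 5 ) ) - ( ( y * 3 ) + ( ( y * 3 ) - 5 ) ) ) ) <= 8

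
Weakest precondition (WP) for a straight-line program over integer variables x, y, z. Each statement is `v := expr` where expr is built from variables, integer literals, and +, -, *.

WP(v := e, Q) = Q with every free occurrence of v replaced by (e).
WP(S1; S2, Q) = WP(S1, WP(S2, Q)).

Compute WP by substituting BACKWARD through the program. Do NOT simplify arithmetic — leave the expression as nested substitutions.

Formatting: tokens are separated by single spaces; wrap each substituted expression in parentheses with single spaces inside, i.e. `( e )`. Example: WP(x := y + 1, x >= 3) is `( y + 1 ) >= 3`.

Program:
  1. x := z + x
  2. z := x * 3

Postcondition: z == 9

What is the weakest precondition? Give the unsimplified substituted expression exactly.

post: z == 9
stmt 2: z := x * 3  -- replace 1 occurrence(s) of z with (x * 3)
  => ( x * 3 ) == 9
stmt 1: x := z + x  -- replace 1 occurrence(s) of x with (z + x)
  => ( ( z + x ) * 3 ) == 9

Answer: ( ( z + x ) * 3 ) == 9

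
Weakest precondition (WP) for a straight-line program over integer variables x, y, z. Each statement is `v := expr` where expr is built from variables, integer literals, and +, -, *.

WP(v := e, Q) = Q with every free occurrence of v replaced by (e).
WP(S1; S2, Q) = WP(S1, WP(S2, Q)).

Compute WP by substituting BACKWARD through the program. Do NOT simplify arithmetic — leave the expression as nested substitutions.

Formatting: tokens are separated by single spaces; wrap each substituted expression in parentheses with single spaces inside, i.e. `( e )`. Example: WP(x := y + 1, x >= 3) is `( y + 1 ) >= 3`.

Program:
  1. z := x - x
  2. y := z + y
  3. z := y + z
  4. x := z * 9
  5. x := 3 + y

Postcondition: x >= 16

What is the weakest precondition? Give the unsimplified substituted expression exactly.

post: x >= 16
stmt 5: x := 3 + y  -- replace 1 occurrence(s) of x with (3 + y)
  => ( 3 + y ) >= 16
stmt 4: x := z * 9  -- replace 0 occurrence(s) of x with (z * 9)
  => ( 3 + y ) >= 16
stmt 3: z := y + z  -- replace 0 occurrence(s) of z with (y + z)
  => ( 3 + y ) >= 16
stmt 2: y := z + y  -- replace 1 occurrence(s) of y with (z + y)
  => ( 3 + ( z + y ) ) >= 16
stmt 1: z := x - x  -- replace 1 occurrence(s) of z with (x - x)
  => ( 3 + ( ( x - x ) + y ) ) >= 16

Answer: ( 3 + ( ( x - x ) + y ) ) >= 16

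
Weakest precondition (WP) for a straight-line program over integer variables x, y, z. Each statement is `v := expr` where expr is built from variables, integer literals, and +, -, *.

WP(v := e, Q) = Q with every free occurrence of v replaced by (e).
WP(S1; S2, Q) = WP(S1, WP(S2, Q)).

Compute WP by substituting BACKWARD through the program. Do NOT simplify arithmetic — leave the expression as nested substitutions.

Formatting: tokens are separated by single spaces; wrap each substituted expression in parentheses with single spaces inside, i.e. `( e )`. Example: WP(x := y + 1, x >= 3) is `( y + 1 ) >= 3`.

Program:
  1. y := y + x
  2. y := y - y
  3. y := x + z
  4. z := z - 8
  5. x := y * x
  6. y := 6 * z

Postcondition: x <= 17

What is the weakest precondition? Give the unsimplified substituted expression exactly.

Answer: ( ( x + z ) * x ) <= 17

Derivation:
post: x <= 17
stmt 6: y := 6 * z  -- replace 0 occurrence(s) of y with (6 * z)
  => x <= 17
stmt 5: x := y * x  -- replace 1 occurrence(s) of x with (y * x)
  => ( y * x ) <= 17
stmt 4: z := z - 8  -- replace 0 occurrence(s) of z with (z - 8)
  => ( y * x ) <= 17
stmt 3: y := x + z  -- replace 1 occurrence(s) of y with (x + z)
  => ( ( x + z ) * x ) <= 17
stmt 2: y := y - y  -- replace 0 occurrence(s) of y with (y - y)
  => ( ( x + z ) * x ) <= 17
stmt 1: y := y + x  -- replace 0 occurrence(s) of y with (y + x)
  => ( ( x + z ) * x ) <= 17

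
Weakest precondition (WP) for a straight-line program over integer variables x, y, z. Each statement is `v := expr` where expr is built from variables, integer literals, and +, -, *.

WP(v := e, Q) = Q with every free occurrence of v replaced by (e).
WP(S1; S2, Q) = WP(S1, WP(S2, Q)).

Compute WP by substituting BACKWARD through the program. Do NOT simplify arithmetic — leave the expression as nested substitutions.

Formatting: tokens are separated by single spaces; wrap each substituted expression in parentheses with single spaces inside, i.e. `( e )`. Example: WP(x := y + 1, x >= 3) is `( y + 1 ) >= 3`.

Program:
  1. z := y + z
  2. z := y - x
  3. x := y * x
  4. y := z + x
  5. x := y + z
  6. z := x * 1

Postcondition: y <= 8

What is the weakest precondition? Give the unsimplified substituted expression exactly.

Answer: ( ( y - x ) + ( y * x ) ) <= 8

Derivation:
post: y <= 8
stmt 6: z := x * 1  -- replace 0 occurrence(s) of z with (x * 1)
  => y <= 8
stmt 5: x := y + z  -- replace 0 occurrence(s) of x with (y + z)
  => y <= 8
stmt 4: y := z + x  -- replace 1 occurrence(s) of y with (z + x)
  => ( z + x ) <= 8
stmt 3: x := y * x  -- replace 1 occurrence(s) of x with (y * x)
  => ( z + ( y * x ) ) <= 8
stmt 2: z := y - x  -- replace 1 occurrence(s) of z with (y - x)
  => ( ( y - x ) + ( y * x ) ) <= 8
stmt 1: z := y + z  -- replace 0 occurrence(s) of z with (y + z)
  => ( ( y - x ) + ( y * x ) ) <= 8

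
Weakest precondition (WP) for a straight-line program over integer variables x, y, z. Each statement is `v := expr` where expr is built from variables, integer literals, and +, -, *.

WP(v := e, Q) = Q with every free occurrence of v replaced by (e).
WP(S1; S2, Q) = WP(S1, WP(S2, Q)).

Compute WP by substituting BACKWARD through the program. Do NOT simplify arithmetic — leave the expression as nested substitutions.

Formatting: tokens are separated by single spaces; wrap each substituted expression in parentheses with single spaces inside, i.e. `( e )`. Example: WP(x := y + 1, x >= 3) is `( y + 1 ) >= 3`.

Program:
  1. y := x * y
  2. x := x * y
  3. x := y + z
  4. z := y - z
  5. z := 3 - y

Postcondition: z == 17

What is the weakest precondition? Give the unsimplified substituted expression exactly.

Answer: ( 3 - ( x * y ) ) == 17

Derivation:
post: z == 17
stmt 5: z := 3 - y  -- replace 1 occurrence(s) of z with (3 - y)
  => ( 3 - y ) == 17
stmt 4: z := y - z  -- replace 0 occurrence(s) of z with (y - z)
  => ( 3 - y ) == 17
stmt 3: x := y + z  -- replace 0 occurrence(s) of x with (y + z)
  => ( 3 - y ) == 17
stmt 2: x := x * y  -- replace 0 occurrence(s) of x with (x * y)
  => ( 3 - y ) == 17
stmt 1: y := x * y  -- replace 1 occurrence(s) of y with (x * y)
  => ( 3 - ( x * y ) ) == 17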